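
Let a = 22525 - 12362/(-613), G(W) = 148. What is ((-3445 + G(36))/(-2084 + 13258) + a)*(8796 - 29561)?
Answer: -3206629902124905/6849662 ≈ -4.6814e+8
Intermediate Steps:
a = 13820187/613 (a = 22525 - 12362*(-1/613) = 22525 + 12362/613 = 13820187/613 ≈ 22545.)
((-3445 + G(36))/(-2084 + 13258) + a)*(8796 - 29561) = ((-3445 + 148)/(-2084 + 13258) + 13820187/613)*(8796 - 29561) = (-3297/11174 + 13820187/613)*(-20765) = (154424748477/6849662)*(-20765) = -3206629902124905/6849662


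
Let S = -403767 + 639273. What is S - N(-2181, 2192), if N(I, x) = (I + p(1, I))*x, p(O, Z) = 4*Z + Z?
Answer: 28920018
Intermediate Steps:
p(O, Z) = 5*Z
N(I, x) = 6*I*x (N(I, x) = (I + 5*I)*x = (6*I)*x = 6*I*x)
S = 235506
S - N(-2181, 2192) = 235506 - 6*(-2181)*2192 = 235506 - 1*(-28684512) = 235506 + 28684512 = 28920018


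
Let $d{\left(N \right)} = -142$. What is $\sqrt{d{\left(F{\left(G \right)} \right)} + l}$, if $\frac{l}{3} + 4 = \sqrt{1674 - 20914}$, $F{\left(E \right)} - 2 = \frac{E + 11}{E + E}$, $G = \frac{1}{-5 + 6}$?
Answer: $\sqrt{-154 + 6 i \sqrt{4810}} \approx 12.036 + 17.287 i$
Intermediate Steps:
$G = 1$ ($G = 1^{-1} = 1$)
$F{\left(E \right)} = 2 + \frac{11 + E}{2 E}$ ($F{\left(E \right)} = 2 + \frac{E + 11}{E + E} = 2 + \frac{11 + E}{2 E}$)
$l = -12 + 6 i \sqrt{4810}$ ($l = -12 + 3 \sqrt{1674 - 20914} = -12 + 3 \sqrt{-19240} = -12 + 3 \cdot 2 i \sqrt{4810} = -12 + 6 i \sqrt{4810} \approx -12.0 + 416.13 i$)
$\sqrt{d{\left(F{\left(G \right)} \right)} + l} = \sqrt{-142 - \left(12 - 6 i \sqrt{4810}\right)} = \sqrt{-154 + 6 i \sqrt{4810}}$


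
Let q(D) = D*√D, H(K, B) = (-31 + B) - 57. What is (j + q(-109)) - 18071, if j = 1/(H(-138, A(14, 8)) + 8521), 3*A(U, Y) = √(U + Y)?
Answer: -11566151542012/640039379 - 3*√22/640039379 - 109*I*√109 ≈ -18071.0 - 1138.0*I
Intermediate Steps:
A(U, Y) = √(U + Y)/3
H(K, B) = -88 + B
q(D) = D^(3/2)
j = 1/(8433 + √22/3) (j = 1/((-88 + √(14 + 8)/3) + 8521) = 1/((-88 + √22/3) + 8521) = 1/(8433 + √22/3) ≈ 0.00011856)
(j + q(-109)) - 18071 = ((75897/640039379 - 3*√22/640039379) + (-109)^(3/2)) - 18071 = ((75897/640039379 - 3*√22/640039379) - 109*I*√109) - 18071 = (75897/640039379 - 3*√22/640039379 - 109*I*√109) - 18071 = -11566151542012/640039379 - 3*√22/640039379 - 109*I*√109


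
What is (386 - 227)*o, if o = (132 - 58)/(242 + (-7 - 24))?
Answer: 11766/211 ≈ 55.763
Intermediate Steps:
o = 74/211 (o = 74/(242 - 31) = 74/211 ≈ 0.35071)
(386 - 227)*o = (386 - 227)*(74/211) = 159*(74/211) = 11766/211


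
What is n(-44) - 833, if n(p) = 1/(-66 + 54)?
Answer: -9997/12 ≈ -833.08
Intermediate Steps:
n(p) = -1/12 (n(p) = 1/(-12) = -1/12)
n(-44) - 833 = -1/12 - 833 = -9997/12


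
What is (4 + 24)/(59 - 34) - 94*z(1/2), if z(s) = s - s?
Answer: 28/25 ≈ 1.1200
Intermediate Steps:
z(s) = 0
(4 + 24)/(59 - 34) - 94*z(1/2) = (4 + 24)/(59 - 34) - 94*0 = 28/25 + 0 = 28/25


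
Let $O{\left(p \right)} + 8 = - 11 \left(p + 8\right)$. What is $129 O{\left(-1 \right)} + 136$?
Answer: $-10829$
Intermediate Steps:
$O{\left(p \right)} = -96 - 11 p$ ($O{\left(p \right)} = -8 - 11 \left(p + 8\right) = -8 - 11 \left(8 + p\right) = -8 - \left(88 + 11 p\right) = -96 - 11 p$)
$129 O{\left(-1 \right)} + 136 = 129 \left(-96 - -11\right) + 136 = 129 \left(-96 + 11\right) + 136 = 129 \left(-85\right) + 136 = -10965 + 136 = -10829$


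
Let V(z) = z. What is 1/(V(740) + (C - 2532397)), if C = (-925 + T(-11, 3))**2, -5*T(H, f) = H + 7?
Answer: -25/41937784 ≈ -5.9612e-7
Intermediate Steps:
T(H, f) = -7/5 - H/5 (T(H, f) = -(H + 7)/5 = -(7 + H)/5 = -7/5 - H/5)
C = 21353641/25 (C = (-925 + (-7/5 - 1/5*(-11)))**2 = (-925 + (-7/5 + 11/5))**2 = (-925 + 4/5)**2 = (-4621/5)**2 = 21353641/25 ≈ 8.5415e+5)
1/(V(740) + (C - 2532397)) = 1/(740 + (21353641/25 - 2532397)) = 1/(740 - 41956284/25) = 1/(-41937784/25) = -25/41937784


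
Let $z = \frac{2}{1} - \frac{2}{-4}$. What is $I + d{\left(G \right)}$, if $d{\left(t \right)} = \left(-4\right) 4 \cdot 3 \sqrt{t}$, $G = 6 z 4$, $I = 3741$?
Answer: $3741 - 96 \sqrt{15} \approx 3369.2$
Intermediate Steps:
$z = \frac{5}{2}$ ($z = 2 \cdot 1 - - \frac{1}{2} = 2 + \frac{1}{2} = \frac{5}{2} \approx 2.5$)
$G = 60$ ($G = 6 \cdot \frac{5}{2} \cdot 4 = 15 \cdot 4 = 60$)
$d{\left(t \right)} = - 48 \sqrt{t}$ ($d{\left(t \right)} = \left(-16\right) 3 \sqrt{t} = - 48 \sqrt{t}$)
$I + d{\left(G \right)} = 3741 - 48 \sqrt{60} = 3741 - 48 \cdot 2 \sqrt{15} = 3741 - 96 \sqrt{15}$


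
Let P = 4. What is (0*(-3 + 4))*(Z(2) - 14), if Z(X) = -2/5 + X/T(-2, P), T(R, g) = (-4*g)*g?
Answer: 0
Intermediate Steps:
T(R, g) = -4*g²
Z(X) = -⅖ - X/64 (Z(X) = -2/5 + X/((-4*4²)) = -2*⅕ + X/((-4*16)) = -⅖ + X/(-64) = -⅖ + X*(-1/64) = -⅖ - X/64)
(0*(-3 + 4))*(Z(2) - 14) = (0*(-3 + 4))*((-⅖ - 1/64*2) - 14) = (0*1)*((-⅖ - 1/32) - 14) = 0*(-69/160 - 14) = 0*(-2309/160) = 0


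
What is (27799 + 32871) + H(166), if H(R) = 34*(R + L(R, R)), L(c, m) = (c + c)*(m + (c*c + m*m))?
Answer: 624044378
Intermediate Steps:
L(c, m) = 2*c*(m + c² + m²) (L(c, m) = (2*c)*(m + (c² + m²)) = (2*c)*(m + c² + m²) = 2*c*(m + c² + m²))
H(R) = 34*R + 68*R*(R + 2*R²) (H(R) = 34*(R + 2*R*(R + R² + R²)) = 34*(R + 2*R*(R + 2*R²)) = 34*R + 68*R*(R + 2*R²))
(27799 + 32871) + H(166) = (27799 + 32871) + 34*166*(1 + 2*166*(1 + 2*166)) = 60670 + 34*166*(1 + 2*166*(1 + 332)) = 60670 + 34*166*(1 + 2*166*333) = 60670 + 34*166*(1 + 110556) = 60670 + 34*166*110557 = 60670 + 623983708 = 624044378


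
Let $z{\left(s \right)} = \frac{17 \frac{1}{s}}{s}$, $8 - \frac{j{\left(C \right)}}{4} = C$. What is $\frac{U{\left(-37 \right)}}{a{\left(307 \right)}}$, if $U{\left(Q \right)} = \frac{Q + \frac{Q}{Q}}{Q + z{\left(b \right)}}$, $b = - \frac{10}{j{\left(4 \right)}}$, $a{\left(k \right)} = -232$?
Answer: $\frac{225}{9454} \approx 0.023799$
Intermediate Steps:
$j{\left(C \right)} = 32 - 4 C$
$b = - \frac{5}{8}$ ($b = - \frac{10}{32 - 16} = - \frac{10}{16} = \left(-10\right) \frac{1}{16} = - \frac{5}{8} \approx -0.625$)
$z{\left(s \right)} = \frac{17}{s^{2}}$
$U{\left(Q \right)} = \frac{1 + Q}{\frac{1088}{25} + Q}$ ($U{\left(Q \right)} = \frac{Q + \frac{Q}{Q}}{Q + \frac{17}{\frac{25}{64}}} = \frac{Q + 1}{Q + 17 \cdot \frac{64}{25}} = \frac{1 + Q}{Q + \frac{1088}{25}} = \frac{1 + Q}{\frac{1088}{25} + Q}$)
$\frac{U{\left(-37 \right)}}{a{\left(307 \right)}} = \frac{25 \frac{1}{1088 + 25 \left(-37\right)} \left(1 - 37\right)}{-232} = 25 \frac{1}{1088 - 925} \left(-36\right) \left(- \frac{1}{232}\right) = 25 \cdot \frac{1}{163} \left(-36\right) \left(- \frac{1}{232}\right) = \left(- \frac{900}{163}\right) \left(- \frac{1}{232}\right) = \frac{225}{9454}$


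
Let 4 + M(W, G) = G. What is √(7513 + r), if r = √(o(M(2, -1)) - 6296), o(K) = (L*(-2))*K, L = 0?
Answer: √(7513 + 2*I*√1574) ≈ 86.679 + 0.4577*I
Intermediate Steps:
M(W, G) = -4 + G
o(K) = 0 (o(K) = (0*(-2))*K = 0*K = 0)
r = 2*I*√1574 (r = √(0 - 6296) = √(-6296) = 2*I*√1574 ≈ 79.347*I)
√(7513 + r) = √(7513 + 2*I*√1574)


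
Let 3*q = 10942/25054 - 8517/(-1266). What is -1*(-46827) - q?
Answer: 247533347533/5286394 ≈ 46825.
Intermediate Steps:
q = 12624305/5286394 (q = (10942/25054 - 8517/(-1266))/3 = (10942*(1/25054) - 8517*(-1/1266))/3 = (5471/12527 + 2839/422)/3 = (⅓)*(37872915/5286394) = 12624305/5286394 ≈ 2.3881)
-1*(-46827) - q = -1*(-46827) - 1*12624305/5286394 = 46827 - 12624305/5286394 = 247533347533/5286394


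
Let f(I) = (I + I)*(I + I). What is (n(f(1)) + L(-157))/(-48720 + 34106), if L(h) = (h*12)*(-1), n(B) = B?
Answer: -944/7307 ≈ -0.12919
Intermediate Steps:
f(I) = 4*I² (f(I) = (2*I)*(2*I) = 4*I²)
L(h) = -12*h (L(h) = (12*h)*(-1) = -12*h)
(n(f(1)) + L(-157))/(-48720 + 34106) = (4*1² - 12*(-157))/(-48720 + 34106) = (4*1 + 1884)/(-14614) = (4 + 1884)*(-1/14614) = 1888*(-1/14614) = -944/7307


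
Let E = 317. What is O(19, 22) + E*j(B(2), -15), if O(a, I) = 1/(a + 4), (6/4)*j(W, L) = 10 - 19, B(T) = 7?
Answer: -43745/23 ≈ -1902.0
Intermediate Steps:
j(W, L) = -6 (j(W, L) = 2*(10 - 19)/3 = (⅔)*(-9) = -6)
O(a, I) = 1/(4 + a)
O(19, 22) + E*j(B(2), -15) = 1/(4 + 19) + 317*(-6) = 1/23 - 1902 = -43745/23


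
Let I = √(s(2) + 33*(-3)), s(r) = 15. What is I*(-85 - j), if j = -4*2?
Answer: -154*I*√21 ≈ -705.72*I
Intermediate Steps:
j = -8
I = 2*I*√21 (I = √(15 + 33*(-3)) = √(15 - 99) = √(-84) = 2*I*√21 ≈ 9.1651*I)
I*(-85 - j) = (2*I*√21)*(-85 - 1*(-8)) = (2*I*√21)*(-85 + 8) = (2*I*√21)*(-77) = -154*I*√21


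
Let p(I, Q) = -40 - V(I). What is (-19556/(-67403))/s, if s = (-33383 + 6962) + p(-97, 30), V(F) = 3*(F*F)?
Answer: -4889/921533816 ≈ -5.3053e-6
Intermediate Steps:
V(F) = 3*F**2
p(I, Q) = -40 - 3*I**2
s = -54688 (s = (-33383 + 6962) + (-40 - 3*(-97)**2) = -26421 + (-40 - 3*9409) = -26421 + (-40 - 28227) = -26421 - 28267 = -54688)
(-19556/(-67403))/s = -19556/(-67403)/(-54688) = -19556*(-1/67403)*(-1/54688) = (19556/67403)*(-1/54688) = -4889/921533816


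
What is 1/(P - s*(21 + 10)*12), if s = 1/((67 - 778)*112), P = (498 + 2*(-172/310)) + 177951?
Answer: 1028580/183547935833 ≈ 5.6039e-6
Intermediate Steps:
P = 27659423/155 (P = (498 + 2*(-172*1/310)) + 177951 = (498 + 2*(-86/155)) + 177951 = (498 - 172/155) + 177951 = 77018/155 + 177951 = 27659423/155 ≈ 1.7845e+5)
s = -1/79632 (s = (1/112)/(-711) = -1/711*1/112 = -1/79632 ≈ -1.2558e-5)
1/(P - s*(21 + 10)*12) = 1/(27659423/155 - (-1)*(21 + 10)*12/79632) = 1/(27659423/155 - (-1)*31*12/79632) = 1/(27659423/155 - (-1)*372/79632) = 1/(27659423/155 - 1*(-31/6636)) = 1/(27659423/155 + 31/6636) = 1/(183547935833/1028580) = 1028580/183547935833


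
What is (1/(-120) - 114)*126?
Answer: -287301/20 ≈ -14365.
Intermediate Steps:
(1/(-120) - 114)*126 = (-1/120 - 114)*126 = -13681/120*126 = -287301/20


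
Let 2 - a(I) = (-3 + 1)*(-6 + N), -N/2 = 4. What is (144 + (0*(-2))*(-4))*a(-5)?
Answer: -3744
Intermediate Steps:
N = -8 (N = -2*4 = -8)
a(I) = -26 (a(I) = 2 - (-3 + 1)*(-6 - 8) = 2 - (-2)*(-14) = 2 - 1*28 = 2 - 28 = -26)
(144 + (0*(-2))*(-4))*a(-5) = (144 + (0*(-2))*(-4))*(-26) = (144 + 0*(-4))*(-26) = (144 + 0)*(-26) = 144*(-26) = -3744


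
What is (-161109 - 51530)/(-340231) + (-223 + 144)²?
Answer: 2123594310/340231 ≈ 6241.6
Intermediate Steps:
(-161109 - 51530)/(-340231) + (-223 + 144)² = -212639*(-1/340231) + (-79)² = 212639/340231 + 6241 = 2123594310/340231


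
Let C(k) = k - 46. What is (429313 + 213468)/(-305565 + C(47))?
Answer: -642781/305564 ≈ -2.1036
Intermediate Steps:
C(k) = -46 + k
(429313 + 213468)/(-305565 + C(47)) = (429313 + 213468)/(-305565 + (-46 + 47)) = 642781/(-305565 + 1) = 642781/(-305564) = 642781*(-1/305564) = -642781/305564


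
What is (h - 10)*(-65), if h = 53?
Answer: -2795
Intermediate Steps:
(h - 10)*(-65) = (53 - 10)*(-65) = 43*(-65) = -2795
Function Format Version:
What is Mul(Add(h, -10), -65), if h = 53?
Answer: -2795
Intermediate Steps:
Mul(Add(h, -10), -65) = Mul(Add(53, -10), -65) = Mul(43, -65) = -2795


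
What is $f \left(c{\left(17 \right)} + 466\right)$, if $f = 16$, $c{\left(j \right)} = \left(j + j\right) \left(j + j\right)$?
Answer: $25952$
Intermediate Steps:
$c{\left(j \right)} = 4 j^{2}$ ($c{\left(j \right)} = 2 j 2 j = 4 j^{2}$)
$f \left(c{\left(17 \right)} + 466\right) = 16 \left(4 \cdot 17^{2} + 466\right) = 16 \left(4 \cdot 289 + 466\right) = 16 \left(1156 + 466\right) = 16 \cdot 1622 = 25952$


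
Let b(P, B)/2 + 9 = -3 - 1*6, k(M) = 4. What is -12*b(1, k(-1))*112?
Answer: 48384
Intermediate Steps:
b(P, B) = -36 (b(P, B) = -18 + 2*(-3 - 1*6) = -18 + 2*(-3 - 6) = -18 + 2*(-9) = -18 - 18 = -36)
-12*b(1, k(-1))*112 = -12*(-36)*112 = 432*112 = 48384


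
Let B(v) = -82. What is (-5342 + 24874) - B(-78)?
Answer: 19614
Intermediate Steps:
(-5342 + 24874) - B(-78) = (-5342 + 24874) - 1*(-82) = 19532 + 82 = 19614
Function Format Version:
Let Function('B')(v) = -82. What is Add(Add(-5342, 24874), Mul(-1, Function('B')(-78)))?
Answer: 19614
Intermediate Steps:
Add(Add(-5342, 24874), Mul(-1, Function('B')(-78))) = Add(Add(-5342, 24874), Mul(-1, -82)) = Add(19532, 82) = 19614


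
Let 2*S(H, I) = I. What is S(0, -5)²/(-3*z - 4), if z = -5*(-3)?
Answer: -25/196 ≈ -0.12755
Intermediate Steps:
z = 15
S(H, I) = I/2
S(0, -5)²/(-3*z - 4) = ((½)*(-5))²/(-3*15 - 4) = (-5/2)²/(-45 - 4) = (25/4)/(-49) = (25/4)*(-1/49) = -25/196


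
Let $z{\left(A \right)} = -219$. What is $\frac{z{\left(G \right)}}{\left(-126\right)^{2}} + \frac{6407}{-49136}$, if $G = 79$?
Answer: $- \frac{9373193}{65006928} \approx -0.14419$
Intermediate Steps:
$\frac{z{\left(G \right)}}{\left(-126\right)^{2}} + \frac{6407}{-49136} = - \frac{219}{\left(-126\right)^{2}} + \frac{6407}{-49136} = - \frac{219}{15876} + 6407 \left(- \frac{1}{49136}\right) = \left(-219\right) \frac{1}{15876} - \frac{6407}{49136} = - \frac{73}{5292} - \frac{6407}{49136} = - \frac{9373193}{65006928}$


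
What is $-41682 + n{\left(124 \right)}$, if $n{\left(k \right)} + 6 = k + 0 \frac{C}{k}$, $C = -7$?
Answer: $-41564$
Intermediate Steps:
$n{\left(k \right)} = -6 + k$ ($n{\left(k \right)} = -6 + \left(k + 0 \left(- \frac{7}{k}\right)\right) = -6 + \left(k + 0\right) = -6 + k$)
$-41682 + n{\left(124 \right)} = -41682 + \left(-6 + 124\right) = -41682 + 118 = -41564$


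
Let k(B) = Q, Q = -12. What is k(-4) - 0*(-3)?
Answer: -12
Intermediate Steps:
k(B) = -12
k(-4) - 0*(-3) = -12 - 0*(-3) = -12 - 1*0 = -12 + 0 = -12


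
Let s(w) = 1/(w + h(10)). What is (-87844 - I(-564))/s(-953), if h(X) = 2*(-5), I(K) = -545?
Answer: 84068937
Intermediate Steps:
h(X) = -10
s(w) = 1/(-10 + w) (s(w) = 1/(w - 10) = 1/(-10 + w))
(-87844 - I(-564))/s(-953) = (-87844 - 1*(-545))/(1/(-10 - 953)) = (-87844 + 545)/(1/(-963)) = -87299/(-1/963) = -87299*(-963) = 84068937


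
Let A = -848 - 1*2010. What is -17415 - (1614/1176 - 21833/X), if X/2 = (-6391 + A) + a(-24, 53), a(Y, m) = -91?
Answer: -15942623847/915320 ≈ -17418.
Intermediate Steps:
A = -2858 (A = -848 - 2010 = -2858)
X = -18680 (X = 2*((-6391 - 2858) - 91) = 2*(-9249 - 91) = 2*(-9340) = -18680)
-17415 - (1614/1176 - 21833/X) = -17415 - (1614/1176 - 21833/(-18680)) = -17415 - (1614*(1/1176) - 21833*(-1/18680)) = -17415 - (269/196 + 21833/18680) = -17415 - 1*2326047/915320 = -17415 - 2326047/915320 = -15942623847/915320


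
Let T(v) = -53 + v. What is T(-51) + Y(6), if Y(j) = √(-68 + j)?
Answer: -104 + I*√62 ≈ -104.0 + 7.874*I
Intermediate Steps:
T(-51) + Y(6) = (-53 - 51) + √(-68 + 6) = -104 + √(-62) = -104 + I*√62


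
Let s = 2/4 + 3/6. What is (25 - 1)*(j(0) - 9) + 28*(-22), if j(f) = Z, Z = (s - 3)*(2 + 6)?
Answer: -1216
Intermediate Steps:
s = 1 (s = 2*(¼) + 3*(⅙) = ½ + ½ = 1)
Z = -16 (Z = (1 - 3)*(2 + 6) = -2*8 = -16)
j(f) = -16
(25 - 1)*(j(0) - 9) + 28*(-22) = (25 - 1)*(-16 - 9) + 28*(-22) = 24*(-25) - 616 = -600 - 616 = -1216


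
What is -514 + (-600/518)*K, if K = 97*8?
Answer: -365926/259 ≈ -1412.8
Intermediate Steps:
K = 776
-514 + (-600/518)*K = -514 - 600/518*776 = -514 - 600*1/518*776 = -514 - 300/259*776 = -514 - 232800/259 = -365926/259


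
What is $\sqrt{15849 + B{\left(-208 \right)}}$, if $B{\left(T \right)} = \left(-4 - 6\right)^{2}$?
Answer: $\sqrt{15949} \approx 126.29$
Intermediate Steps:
$B{\left(T \right)} = 100$ ($B{\left(T \right)} = \left(-10\right)^{2} = 100$)
$\sqrt{15849 + B{\left(-208 \right)}} = \sqrt{15849 + 100} = \sqrt{15949}$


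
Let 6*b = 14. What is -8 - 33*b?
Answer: -85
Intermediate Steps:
b = 7/3 (b = (1/6)*14 = 7/3 ≈ 2.3333)
-8 - 33*b = -8 - 33*7/3 = -8 - 77 = -85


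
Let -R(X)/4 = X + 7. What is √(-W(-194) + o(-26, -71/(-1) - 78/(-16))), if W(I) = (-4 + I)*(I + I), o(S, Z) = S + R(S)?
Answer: I*√76774 ≈ 277.08*I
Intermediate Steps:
R(X) = -28 - 4*X (R(X) = -4*(X + 7) = -4*(7 + X) = -28 - 4*X)
o(S, Z) = -28 - 3*S (o(S, Z) = S + (-28 - 4*S) = -28 - 3*S)
W(I) = 2*I*(-4 + I) (W(I) = (-4 + I)*(2*I) = 2*I*(-4 + I))
√(-W(-194) + o(-26, -71/(-1) - 78/(-16))) = √(-2*(-194)*(-4 - 194) + (-28 - 3*(-26))) = √(-2*(-194)*(-198) + (-28 + 78)) = √(-1*76824 + 50) = √(-76824 + 50) = √(-76774) = I*√76774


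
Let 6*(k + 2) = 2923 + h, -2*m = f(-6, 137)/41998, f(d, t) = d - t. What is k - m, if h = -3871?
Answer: -1221773/7636 ≈ -160.00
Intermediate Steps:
m = 13/7636 (m = -(-6 - 1*137)/(2*41998) = -(-6 - 137)/(2*41998) = -(-143)/(2*41998) = -½*(-13/3818) = 13/7636 ≈ 0.0017025)
k = -160 (k = -2 + (2923 - 3871)/6 = -2 + (⅙)*(-948) = -2 - 158 = -160)
k - m = -160 - 1*13/7636 = -160 - 13/7636 = -1221773/7636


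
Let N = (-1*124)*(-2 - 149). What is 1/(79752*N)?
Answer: 1/1493276448 ≈ 6.6967e-10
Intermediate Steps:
N = 18724 (N = -124*(-151) = 18724)
1/(79752*N) = 1/(79752*18724) = (1/79752)*(1/18724) = 1/1493276448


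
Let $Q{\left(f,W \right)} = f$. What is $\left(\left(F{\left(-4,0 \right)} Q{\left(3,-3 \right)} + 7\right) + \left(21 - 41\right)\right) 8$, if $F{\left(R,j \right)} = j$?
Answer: $-104$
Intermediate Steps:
$\left(\left(F{\left(-4,0 \right)} Q{\left(3,-3 \right)} + 7\right) + \left(21 - 41\right)\right) 8 = \left(\left(0 \cdot 3 + 7\right) + \left(21 - 41\right)\right) 8 = \left(\left(0 + 7\right) + \left(21 - 41\right)\right) 8 = \left(7 - 20\right) 8 = \left(-13\right) 8 = -104$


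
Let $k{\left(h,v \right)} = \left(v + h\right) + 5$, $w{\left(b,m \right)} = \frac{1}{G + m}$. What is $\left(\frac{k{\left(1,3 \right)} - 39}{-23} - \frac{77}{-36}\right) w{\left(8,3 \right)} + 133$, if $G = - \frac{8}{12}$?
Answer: $\frac{259807}{1932} \approx 134.48$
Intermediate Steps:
$G = - \frac{2}{3}$ ($G = \left(-8\right) \frac{1}{12} = - \frac{2}{3} \approx -0.66667$)
$w{\left(b,m \right)} = \frac{1}{- \frac{2}{3} + m}$
$k{\left(h,v \right)} = 5 + h + v$ ($k{\left(h,v \right)} = \left(h + v\right) + 5 = 5 + h + v$)
$\left(\frac{k{\left(1,3 \right)} - 39}{-23} - \frac{77}{-36}\right) w{\left(8,3 \right)} + 133 = \left(\frac{\left(5 + 1 + 3\right) - 39}{-23} - \frac{77}{-36}\right) \frac{3}{-2 + 3 \cdot 3} + 133 = \left(\left(9 - 39\right) \left(- \frac{1}{23}\right) - - \frac{77}{36}\right) \frac{3}{-2 + 9} + 133 = \left(\left(-30\right) \left(- \frac{1}{23}\right) + \frac{77}{36}\right) \frac{3}{7} + 133 = \left(\frac{30}{23} + \frac{77}{36}\right) 3 \cdot \frac{1}{7} + 133 = \frac{2851}{828} \cdot \frac{3}{7} + 133 = \frac{2851}{1932} + 133 = \frac{259807}{1932}$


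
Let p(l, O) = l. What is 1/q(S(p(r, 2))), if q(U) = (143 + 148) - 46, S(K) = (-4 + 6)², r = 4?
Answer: 1/245 ≈ 0.0040816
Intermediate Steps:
S(K) = 4 (S(K) = 2² = 4)
q(U) = 245 (q(U) = 291 - 46 = 245)
1/q(S(p(r, 2))) = 1/245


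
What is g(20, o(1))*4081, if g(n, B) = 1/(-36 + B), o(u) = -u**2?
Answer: -4081/37 ≈ -110.30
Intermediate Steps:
g(20, o(1))*4081 = 4081/(-36 - 1*1**2) = 4081/(-36 - 1*1) = 4081/(-36 - 1) = 4081/(-37) = -1/37*4081 = -4081/37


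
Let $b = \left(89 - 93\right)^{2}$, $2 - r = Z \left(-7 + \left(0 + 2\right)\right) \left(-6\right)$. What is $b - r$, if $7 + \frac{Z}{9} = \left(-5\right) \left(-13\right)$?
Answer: $15674$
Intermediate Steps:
$Z = 522$ ($Z = -63 + 9 \left(\left(-5\right) \left(-13\right)\right) = -63 + 9 \cdot 65 = -63 + 585 = 522$)
$r = -15658$ ($r = 2 - 522 \left(-7 + \left(0 + 2\right)\right) \left(-6\right) = 2 - 522 \left(-7 + 2\right) \left(-6\right) = 2 - 522 \left(\left(-5\right) \left(-6\right)\right) = 2 - 522 \cdot 30 = 2 - 15660 = -15658$)
$b = 16$ ($b = \left(-4\right)^{2} = 16$)
$b - r = 16 - -15658 = 16 + 15658 = 15674$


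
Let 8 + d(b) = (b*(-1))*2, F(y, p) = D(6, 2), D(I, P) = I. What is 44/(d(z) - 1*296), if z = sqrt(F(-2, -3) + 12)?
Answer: -1672/11543 + 33*sqrt(2)/11543 ≈ -0.14081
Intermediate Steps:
F(y, p) = 6
z = 3*sqrt(2) (z = sqrt(6 + 12) = sqrt(18) = 3*sqrt(2) ≈ 4.2426)
d(b) = -8 - 2*b (d(b) = -8 + (b*(-1))*2 = -8 - b*2 = -8 - 2*b)
44/(d(z) - 1*296) = 44/((-8 - 6*sqrt(2)) - 1*296) = 44/((-8 - 6*sqrt(2)) - 296) = 44/(-304 - 6*sqrt(2))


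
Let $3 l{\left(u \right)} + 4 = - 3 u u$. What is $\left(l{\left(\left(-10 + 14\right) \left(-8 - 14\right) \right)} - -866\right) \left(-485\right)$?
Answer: $\frac{10009430}{3} \approx 3.3365 \cdot 10^{6}$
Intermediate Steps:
$l{\left(u \right)} = - \frac{4}{3} - u^{2}$ ($l{\left(u \right)} = - \frac{4}{3} + \frac{- 3 u u}{3} = - \frac{4}{3} + \frac{\left(-3\right) u^{2}}{3} = - \frac{4}{3} - u^{2}$)
$\left(l{\left(\left(-10 + 14\right) \left(-8 - 14\right) \right)} - -866\right) \left(-485\right) = \left(\left(- \frac{4}{3} - \left(\left(-10 + 14\right) \left(-8 - 14\right)\right)^{2}\right) - -866\right) \left(-485\right) = \left(\left(- \frac{4}{3} - \left(4 \left(-8 - 14\right)\right)^{2}\right) + 866\right) \left(-485\right) = \left(\left(- \frac{4}{3} - \left(4 \left(-22\right)\right)^{2}\right) + 866\right) \left(-485\right) = \left(\left(- \frac{4}{3} - \left(-88\right)^{2}\right) + 866\right) \left(-485\right) = \left(\left(- \frac{4}{3} - 7744\right) + 866\right) \left(-485\right) = \left(- \frac{23236}{3} + 866\right) \left(-485\right) = \left(- \frac{20638}{3}\right) \left(-485\right) = \frac{10009430}{3}$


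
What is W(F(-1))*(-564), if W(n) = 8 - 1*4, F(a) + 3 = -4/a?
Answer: -2256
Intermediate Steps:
F(a) = -3 - 4/a
W(n) = 4 (W(n) = 8 - 4 = 4)
W(F(-1))*(-564) = 4*(-564) = -2256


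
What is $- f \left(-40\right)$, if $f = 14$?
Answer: $560$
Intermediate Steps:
$- f \left(-40\right) = \left(-1\right) 14 \left(-40\right) = \left(-14\right) \left(-40\right) = 560$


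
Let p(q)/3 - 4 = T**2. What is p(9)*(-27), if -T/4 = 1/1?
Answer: -1620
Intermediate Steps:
T = -4 (T = -4/1 = -4*1 = -4)
p(q) = 60 (p(q) = 12 + 3*(-4)**2 = 12 + 3*16 = 12 + 48 = 60)
p(9)*(-27) = 60*(-27) = -1620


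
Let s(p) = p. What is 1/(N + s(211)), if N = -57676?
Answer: -1/57465 ≈ -1.7402e-5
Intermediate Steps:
1/(N + s(211)) = 1/(-57676 + 211) = 1/(-57465) = -1/57465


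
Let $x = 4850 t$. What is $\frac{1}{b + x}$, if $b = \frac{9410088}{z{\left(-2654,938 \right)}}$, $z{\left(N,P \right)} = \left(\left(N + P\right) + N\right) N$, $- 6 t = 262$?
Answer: $- \frac{8698485}{1842187090684} \approx -4.7218 \cdot 10^{-6}$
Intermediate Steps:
$t = - \frac{131}{3}$ ($t = \left(- \frac{1}{6}\right) 262 = - \frac{131}{3} \approx -43.667$)
$z{\left(N,P \right)} = N \left(P + 2 N\right)$ ($z{\left(N,P \right)} = \left(P + 2 N\right) N = N \left(P + 2 N\right)$)
$x = - \frac{635350}{3}$ ($x = 4850 \left(- \frac{131}{3}\right) = - \frac{635350}{3} \approx -2.1178 \cdot 10^{5}$)
$b = \frac{2352522}{2899495}$ ($b = \frac{9410088}{\left(-2654\right) \left(938 + 2 \left(-2654\right)\right)} = \frac{9410088}{\left(-2654\right) \left(938 - 5308\right)} = \frac{9410088}{\left(-2654\right) \left(-4370\right)} = \frac{9410088}{11597980} = 9410088 \cdot \frac{1}{11597980} = \frac{2352522}{2899495} \approx 0.81136$)
$\frac{1}{b + x} = \frac{1}{\frac{2352522}{2899495} - \frac{635350}{3}} = \frac{1}{- \frac{1842187090684}{8698485}} = - \frac{8698485}{1842187090684}$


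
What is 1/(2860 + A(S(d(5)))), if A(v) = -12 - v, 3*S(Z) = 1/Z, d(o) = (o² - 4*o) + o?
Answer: 30/85439 ≈ 0.00035113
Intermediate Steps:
d(o) = o² - 3*o
S(Z) = 1/(3*Z)
1/(2860 + A(S(d(5)))) = 1/(2860 + (-12 - 1/(3*(5*(-3 + 5))))) = 1/(2860 + (-12 - 1/(3*(5*2)))) = 1/(2860 + (-12 - 1/(3*10))) = 1/(2860 + (-12 - 1*1/30)) = 1/(2860 + (-12 - 1/30)) = 1/(2860 - 361/30) = 1/(85439/30) = 30/85439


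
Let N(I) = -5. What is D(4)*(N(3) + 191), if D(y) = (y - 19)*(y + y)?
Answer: -22320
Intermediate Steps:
D(y) = 2*y*(-19 + y) (D(y) = (-19 + y)*(2*y) = 2*y*(-19 + y))
D(4)*(N(3) + 191) = (2*4*(-19 + 4))*(-5 + 191) = (2*4*(-15))*186 = -120*186 = -22320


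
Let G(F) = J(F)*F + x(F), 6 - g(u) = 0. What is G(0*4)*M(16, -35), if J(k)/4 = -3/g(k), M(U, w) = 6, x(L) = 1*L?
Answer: 0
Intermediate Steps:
g(u) = 6 (g(u) = 6 - 1*0 = 6 + 0 = 6)
x(L) = L
J(k) = -2 (J(k) = 4*(-3/6) = 4*(-3*⅙) = 4*(-½) = -2)
G(F) = -F (G(F) = -2*F + F = -F)
G(0*4)*M(16, -35) = -0*4*6 = -1*0*6 = 0*6 = 0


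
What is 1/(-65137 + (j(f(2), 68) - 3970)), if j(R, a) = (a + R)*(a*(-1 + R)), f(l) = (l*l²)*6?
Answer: 1/301629 ≈ 3.3153e-6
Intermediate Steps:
f(l) = 6*l³ (f(l) = l³*6 = 6*l³)
j(R, a) = a*(-1 + R)*(R + a) (j(R, a) = (R + a)*(a*(-1 + R)) = a*(-1 + R)*(R + a))
1/(-65137 + (j(f(2), 68) - 3970)) = 1/(-65137 + (68*((6*2³)² - 6*2³ - 1*68 + (6*2³)*68) - 3970)) = 1/(-65137 + (68*((6*8)² - 6*8 - 68 + (6*8)*68) - 3970)) = 1/(-65137 + (68*(48² - 1*48 - 68 + 48*68) - 3970)) = 1/(-65137 + (68*(2304 - 48 - 68 + 3264) - 3970)) = 1/(-65137 + (68*5452 - 3970)) = 1/(-65137 + (370736 - 3970)) = 1/(-65137 + 366766) = 1/301629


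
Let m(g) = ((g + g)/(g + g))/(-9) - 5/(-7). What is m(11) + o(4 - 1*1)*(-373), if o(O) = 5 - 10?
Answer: 117533/63 ≈ 1865.6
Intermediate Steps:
o(O) = -5
m(g) = 38/63 (m(g) = ((2*g)/((2*g)))*(-1/9) - 5*(-1/7) = ((2*g)*(1/(2*g)))*(-1/9) + 5/7 = 1*(-1/9) + 5/7 = -1/9 + 5/7 = 38/63)
m(11) + o(4 - 1*1)*(-373) = 38/63 - 5*(-373) = 38/63 + 1865 = 117533/63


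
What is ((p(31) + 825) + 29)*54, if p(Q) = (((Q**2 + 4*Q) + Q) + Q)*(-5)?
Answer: -263574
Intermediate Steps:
p(Q) = -30*Q - 5*Q**2 (p(Q) = ((Q**2 + 5*Q) + Q)*(-5) = (Q**2 + 6*Q)*(-5) = -30*Q - 5*Q**2)
((p(31) + 825) + 29)*54 = ((-5*31*(6 + 31) + 825) + 29)*54 = ((-5*31*37 + 825) + 29)*54 = ((-5735 + 825) + 29)*54 = (-4910 + 29)*54 = -4881*54 = -263574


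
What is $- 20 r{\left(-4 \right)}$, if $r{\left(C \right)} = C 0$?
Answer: $0$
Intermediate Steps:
$r{\left(C \right)} = 0$
$- 20 r{\left(-4 \right)} = \left(-20\right) 0 = 0$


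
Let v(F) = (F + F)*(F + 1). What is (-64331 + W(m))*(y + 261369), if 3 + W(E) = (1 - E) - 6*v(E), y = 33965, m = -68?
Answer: -35126139958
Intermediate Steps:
v(F) = 2*F*(1 + F) (v(F) = (2*F)*(1 + F) = 2*F*(1 + F))
W(E) = -2 - E - 12*E*(1 + E) (W(E) = -3 + ((1 - E) - 12*E*(1 + E)) = -3 + (1 - E - 12*E*(1 + E)) = -2 - E - 12*E*(1 + E))
(-64331 + W(m))*(y + 261369) = (-64331 + (-2 - 1*(-68) - 12*(-68)*(1 - 68)))*(33965 + 261369) = (-64331 + (-2 + 68 - 12*(-68)*(-67)))*295334 = (-64331 + (-2 + 68 - 54672))*295334 = (-64331 - 54606)*295334 = -118937*295334 = -35126139958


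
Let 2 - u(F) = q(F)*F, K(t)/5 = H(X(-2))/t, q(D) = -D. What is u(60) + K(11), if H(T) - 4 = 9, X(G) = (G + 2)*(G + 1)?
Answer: 39687/11 ≈ 3607.9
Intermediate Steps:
X(G) = (1 + G)*(2 + G) (X(G) = (2 + G)*(1 + G) = (1 + G)*(2 + G))
H(T) = 13 (H(T) = 4 + 9 = 13)
K(t) = 65/t (K(t) = 5*(13/t) = 65/t)
u(F) = 2 + F² (u(F) = 2 - (-F)*F = 2 - (-1)*F² = 2 + F²)
u(60) + K(11) = (2 + 60²) + 65/11 = (2 + 3600) + 65*(1/11) = 3602 + 65/11 = 39687/11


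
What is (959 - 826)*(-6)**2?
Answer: 4788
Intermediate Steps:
(959 - 826)*(-6)**2 = 133*36 = 4788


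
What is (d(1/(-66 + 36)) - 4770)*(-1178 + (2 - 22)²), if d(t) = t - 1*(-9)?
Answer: 55561259/15 ≈ 3.7041e+6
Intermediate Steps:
d(t) = 9 + t (d(t) = t + 9 = 9 + t)
(d(1/(-66 + 36)) - 4770)*(-1178 + (2 - 22)²) = ((9 + 1/(-66 + 36)) - 4770)*(-1178 + (2 - 22)²) = ((9 + 1/(-30)) - 4770)*(-1178 + (-20)²) = ((9 - 1/30) - 4770)*(-1178 + 400) = (269/30 - 4770)*(-778) = -142831/30*(-778) = 55561259/15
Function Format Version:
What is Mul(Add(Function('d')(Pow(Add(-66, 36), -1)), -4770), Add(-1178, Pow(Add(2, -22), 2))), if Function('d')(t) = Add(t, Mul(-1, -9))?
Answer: Rational(55561259, 15) ≈ 3.7041e+6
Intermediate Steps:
Function('d')(t) = Add(9, t) (Function('d')(t) = Add(t, 9) = Add(9, t))
Mul(Add(Function('d')(Pow(Add(-66, 36), -1)), -4770), Add(-1178, Pow(Add(2, -22), 2))) = Mul(Add(Add(9, Pow(Add(-66, 36), -1)), -4770), Add(-1178, Pow(Add(2, -22), 2))) = Mul(Add(Add(9, Pow(-30, -1)), -4770), Add(-1178, Pow(-20, 2))) = Mul(Add(Add(9, Rational(-1, 30)), -4770), Add(-1178, 400)) = Mul(Add(Rational(269, 30), -4770), -778) = Mul(Rational(-142831, 30), -778) = Rational(55561259, 15)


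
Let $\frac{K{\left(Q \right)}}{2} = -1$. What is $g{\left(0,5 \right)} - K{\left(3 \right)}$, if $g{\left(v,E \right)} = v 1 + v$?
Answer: $2$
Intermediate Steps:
$K{\left(Q \right)} = -2$ ($K{\left(Q \right)} = 2 \left(-1\right) = -2$)
$g{\left(v,E \right)} = 2 v$ ($g{\left(v,E \right)} = v + v = 2 v$)
$g{\left(0,5 \right)} - K{\left(3 \right)} = 2 \cdot 0 - -2 = 0 + 2 = 2$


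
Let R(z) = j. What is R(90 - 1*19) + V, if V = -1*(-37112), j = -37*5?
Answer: 36927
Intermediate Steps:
j = -185
R(z) = -185
V = 37112
R(90 - 1*19) + V = -185 + 37112 = 36927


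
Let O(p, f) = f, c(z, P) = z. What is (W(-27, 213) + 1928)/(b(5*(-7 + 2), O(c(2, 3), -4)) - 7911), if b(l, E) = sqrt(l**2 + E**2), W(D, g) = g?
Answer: -16937451/62583280 - 2141*sqrt(641)/62583280 ≈ -0.27150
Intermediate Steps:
b(l, E) = sqrt(E**2 + l**2)
(W(-27, 213) + 1928)/(b(5*(-7 + 2), O(c(2, 3), -4)) - 7911) = (213 + 1928)/(sqrt((-4)**2 + (5*(-7 + 2))**2) - 7911) = 2141/(sqrt(16 + (5*(-5))**2) - 7911) = 2141/(sqrt(16 + (-25)**2) - 7911) = 2141/(sqrt(16 + 625) - 7911) = 2141/(sqrt(641) - 7911) = 2141/(-7911 + sqrt(641))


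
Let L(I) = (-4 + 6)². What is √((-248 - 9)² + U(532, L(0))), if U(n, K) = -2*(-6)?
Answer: √66061 ≈ 257.02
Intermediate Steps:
L(I) = 4 (L(I) = 2² = 4)
U(n, K) = 12
√((-248 - 9)² + U(532, L(0))) = √((-248 - 9)² + 12) = √((-257)² + 12) = √(66049 + 12) = √66061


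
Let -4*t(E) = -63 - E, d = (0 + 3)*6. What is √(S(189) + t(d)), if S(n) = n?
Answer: 3*√93/2 ≈ 14.465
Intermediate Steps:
d = 18 (d = 3*6 = 18)
t(E) = 63/4 + E/4 (t(E) = -(-63 - E)/4 = 63/4 + E/4)
√(S(189) + t(d)) = √(189 + (63/4 + (¼)*18)) = √(189 + (63/4 + 9/2)) = √(189 + 81/4) = √(837/4) = 3*√93/2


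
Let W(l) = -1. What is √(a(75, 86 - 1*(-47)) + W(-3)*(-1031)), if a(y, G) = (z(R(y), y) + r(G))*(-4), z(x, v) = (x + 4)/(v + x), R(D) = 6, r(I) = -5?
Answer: √85091/9 ≈ 32.411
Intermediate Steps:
z(x, v) = (4 + x)/(v + x)
a(y, G) = 20 - 40/(6 + y) (a(y, G) = ((4 + 6)/(y + 6) - 5)*(-4) = (10/(6 + y) - 5)*(-4) = (-5 + 10/(6 + y))*(-4) = 20 - 40/(6 + y))
√(a(75, 86 - 1*(-47)) + W(-3)*(-1031)) = √(20*(4 + 75)/(6 + 75) - 1*(-1031)) = √(20*79/81 + 1031) = √(20*(1/81)*79 + 1031) = √(1580/81 + 1031) = √(85091/81) = √85091/9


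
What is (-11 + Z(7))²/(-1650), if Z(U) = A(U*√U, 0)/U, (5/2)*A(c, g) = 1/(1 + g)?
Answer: -146689/2021250 ≈ -0.072573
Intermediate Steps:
A(c, g) = 2/(5*(1 + g))
Z(U) = 2/(5*U) (Z(U) = (2/(5*(1 + 0)))/U = ((⅖)/1)/U = ((⅖)*1)/U = 2/(5*U))
(-11 + Z(7))²/(-1650) = (-11 + (⅖)/7)²/(-1650) = (-11 + (⅖)*(⅐))²*(-1/1650) = (-11 + 2/35)²*(-1/1650) = (-383/35)²*(-1/1650) = (146689/1225)*(-1/1650) = -146689/2021250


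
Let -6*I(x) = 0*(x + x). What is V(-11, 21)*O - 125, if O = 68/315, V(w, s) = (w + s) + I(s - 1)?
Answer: -7739/63 ≈ -122.84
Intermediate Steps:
I(x) = 0 (I(x) = -0*(x + x) = -0*2*x = -⅙*0 = 0)
V(w, s) = s + w (V(w, s) = (w + s) + 0 = (s + w) + 0 = s + w)
O = 68/315 (O = 68*(1/315) = 68/315 ≈ 0.21587)
V(-11, 21)*O - 125 = (21 - 11)*(68/315) - 125 = 10*(68/315) - 125 = 136/63 - 125 = -7739/63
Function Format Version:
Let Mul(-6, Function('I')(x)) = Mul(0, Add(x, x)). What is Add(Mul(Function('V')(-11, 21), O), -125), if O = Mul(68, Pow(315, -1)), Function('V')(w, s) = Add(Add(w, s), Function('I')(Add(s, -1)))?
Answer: Rational(-7739, 63) ≈ -122.84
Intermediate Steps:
Function('I')(x) = 0 (Function('I')(x) = Mul(Rational(-1, 6), Mul(0, Add(x, x))) = Mul(Rational(-1, 6), Mul(0, Mul(2, x))) = Mul(Rational(-1, 6), 0) = 0)
Function('V')(w, s) = Add(s, w) (Function('V')(w, s) = Add(Add(w, s), 0) = Add(Add(s, w), 0) = Add(s, w))
O = Rational(68, 315) (O = Mul(68, Rational(1, 315)) = Rational(68, 315) ≈ 0.21587)
Add(Mul(Function('V')(-11, 21), O), -125) = Add(Mul(Add(21, -11), Rational(68, 315)), -125) = Add(Mul(10, Rational(68, 315)), -125) = Add(Rational(136, 63), -125) = Rational(-7739, 63)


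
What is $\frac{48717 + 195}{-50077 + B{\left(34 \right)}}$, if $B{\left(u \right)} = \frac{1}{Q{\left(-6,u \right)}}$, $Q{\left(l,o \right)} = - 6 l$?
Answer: $- \frac{1760832}{1802771} \approx -0.97674$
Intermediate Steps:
$B{\left(u \right)} = \frac{1}{36}$ ($B{\left(u \right)} = \frac{1}{\left(-6\right) \left(-6\right)} = \frac{1}{36}$)
$\frac{48717 + 195}{-50077 + B{\left(34 \right)}} = \frac{48717 + 195}{-50077 + \frac{1}{36}} = \frac{48912}{- \frac{1802771}{36}} = 48912 \left(- \frac{36}{1802771}\right) = - \frac{1760832}{1802771}$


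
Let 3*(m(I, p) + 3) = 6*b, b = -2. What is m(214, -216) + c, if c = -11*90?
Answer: -997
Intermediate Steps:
m(I, p) = -7 (m(I, p) = -3 + (6*(-2))/3 = -3 + (⅓)*(-12) = -3 - 4 = -7)
c = -990
m(214, -216) + c = -7 - 990 = -997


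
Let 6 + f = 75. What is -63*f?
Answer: -4347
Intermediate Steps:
f = 69 (f = -6 + 75 = 69)
-63*f = -63*69 = -4347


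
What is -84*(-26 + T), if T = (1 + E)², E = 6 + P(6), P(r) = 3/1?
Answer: -6216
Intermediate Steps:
P(r) = 3 (P(r) = 3*1 = 3)
E = 9 (E = 6 + 3 = 9)
T = 100 (T = (1 + 9)² = 10² = 100)
-84*(-26 + T) = -84*(-26 + 100) = -84*74 = -6216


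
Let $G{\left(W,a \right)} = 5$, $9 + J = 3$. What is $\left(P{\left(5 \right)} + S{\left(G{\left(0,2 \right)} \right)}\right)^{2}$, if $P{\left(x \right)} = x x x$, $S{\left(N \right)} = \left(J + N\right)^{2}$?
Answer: $15876$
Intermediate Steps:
$J = -6$ ($J = -9 + 3 = -6$)
$S{\left(N \right)} = \left(-6 + N\right)^{2}$
$P{\left(x \right)} = x^{3}$ ($P{\left(x \right)} = x^{2} x = x^{3}$)
$\left(P{\left(5 \right)} + S{\left(G{\left(0,2 \right)} \right)}\right)^{2} = \left(5^{3} + \left(-6 + 5\right)^{2}\right)^{2} = \left(125 + \left(-1\right)^{2}\right)^{2} = \left(125 + 1\right)^{2} = 126^{2} = 15876$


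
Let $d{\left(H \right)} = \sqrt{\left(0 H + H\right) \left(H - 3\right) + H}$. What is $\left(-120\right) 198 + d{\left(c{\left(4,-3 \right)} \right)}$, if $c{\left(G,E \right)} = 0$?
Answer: $-23760$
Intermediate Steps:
$d{\left(H \right)} = \sqrt{H + H \left(-3 + H\right)}$ ($d{\left(H \right)} = \sqrt{\left(0 + H\right) \left(-3 + H\right) + H} = \sqrt{H \left(-3 + H\right) + H} = \sqrt{H + H \left(-3 + H\right)}$)
$\left(-120\right) 198 + d{\left(c{\left(4,-3 \right)} \right)} = \left(-120\right) 198 + \sqrt{0 \left(-2 + 0\right)} = -23760 + \sqrt{0 \left(-2\right)} = -23760 + \sqrt{0} = -23760 + 0 = -23760$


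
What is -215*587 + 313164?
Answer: 186959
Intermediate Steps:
-215*587 + 313164 = -126205 + 313164 = 186959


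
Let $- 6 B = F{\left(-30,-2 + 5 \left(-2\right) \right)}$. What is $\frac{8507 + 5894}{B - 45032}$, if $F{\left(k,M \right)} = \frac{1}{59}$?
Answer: $- \frac{5097954}{15941329} \approx -0.31979$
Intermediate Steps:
$F{\left(k,M \right)} = \frac{1}{59}$
$B = - \frac{1}{354}$ ($B = \left(- \frac{1}{6}\right) \frac{1}{59} = - \frac{1}{354} \approx -0.0028249$)
$\frac{8507 + 5894}{B - 45032} = \frac{8507 + 5894}{- \frac{1}{354} - 45032} = \frac{14401}{- \frac{15941329}{354}} = 14401 \left(- \frac{354}{15941329}\right) = - \frac{5097954}{15941329}$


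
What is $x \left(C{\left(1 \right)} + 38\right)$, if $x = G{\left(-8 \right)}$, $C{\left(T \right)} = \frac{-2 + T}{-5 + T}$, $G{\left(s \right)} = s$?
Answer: $-306$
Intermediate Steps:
$C{\left(T \right)} = \frac{-2 + T}{-5 + T}$
$x = -8$
$x \left(C{\left(1 \right)} + 38\right) = - 8 \left(\frac{-2 + 1}{-5 + 1} + 38\right) = - 8 \left(\frac{1}{-4} \left(-1\right) + 38\right) = - 8 \left(\left(- \frac{1}{4}\right) \left(-1\right) + 38\right) = - 8 \left(\frac{1}{4} + 38\right) = \left(-8\right) \frac{153}{4} = -306$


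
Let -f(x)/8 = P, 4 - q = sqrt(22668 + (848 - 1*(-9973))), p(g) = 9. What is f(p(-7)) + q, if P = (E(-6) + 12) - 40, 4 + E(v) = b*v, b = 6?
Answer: 365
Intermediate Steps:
E(v) = -4 + 6*v
q = -179 (q = 4 - sqrt(22668 + (848 - 1*(-9973))) = 4 - sqrt(22668 + (848 + 9973)) = 4 - sqrt(22668 + 10821) = 4 - sqrt(33489) = 4 - 1*183 = 4 - 183 = -179)
P = -68 (P = ((-4 + 6*(-6)) + 12) - 40 = ((-4 - 36) + 12) - 40 = (-40 + 12) - 40 = -28 - 40 = -68)
f(x) = 544 (f(x) = -8*(-68) = 544)
f(p(-7)) + q = 544 - 179 = 365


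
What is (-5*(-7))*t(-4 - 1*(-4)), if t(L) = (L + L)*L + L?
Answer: 0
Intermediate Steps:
t(L) = L + 2*L² (t(L) = (2*L)*L + L = 2*L² + L = L + 2*L²)
(-5*(-7))*t(-4 - 1*(-4)) = (-5*(-7))*((-4 - 1*(-4))*(1 + 2*(-4 - 1*(-4)))) = 35*((-4 + 4)*(1 + 2*(-4 + 4))) = 35*(0*(1 + 2*0)) = 35*(0*(1 + 0)) = 35*(0*1) = 35*0 = 0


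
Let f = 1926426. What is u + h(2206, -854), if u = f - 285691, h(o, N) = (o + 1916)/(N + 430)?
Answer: 347833759/212 ≈ 1.6407e+6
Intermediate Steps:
h(o, N) = (1916 + o)/(430 + N)
u = 1640735 (u = 1926426 - 285691 = 1640735)
u + h(2206, -854) = 1640735 + (1916 + 2206)/(430 - 854) = 1640735 + 4122/(-424) = 1640735 - 1/424*4122 = 1640735 - 2061/212 = 347833759/212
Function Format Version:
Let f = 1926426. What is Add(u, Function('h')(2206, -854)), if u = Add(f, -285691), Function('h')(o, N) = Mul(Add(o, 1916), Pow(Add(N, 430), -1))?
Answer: Rational(347833759, 212) ≈ 1.6407e+6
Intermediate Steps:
Function('h')(o, N) = Mul(Pow(Add(430, N), -1), Add(1916, o)) (Function('h')(o, N) = Mul(Add(1916, o), Pow(Add(430, N), -1)) = Mul(Pow(Add(430, N), -1), Add(1916, o)))
u = 1640735 (u = Add(1926426, -285691) = 1640735)
Add(u, Function('h')(2206, -854)) = Add(1640735, Mul(Pow(Add(430, -854), -1), Add(1916, 2206))) = Add(1640735, Mul(Pow(-424, -1), 4122)) = Add(1640735, Mul(Rational(-1, 424), 4122)) = Add(1640735, Rational(-2061, 212)) = Rational(347833759, 212)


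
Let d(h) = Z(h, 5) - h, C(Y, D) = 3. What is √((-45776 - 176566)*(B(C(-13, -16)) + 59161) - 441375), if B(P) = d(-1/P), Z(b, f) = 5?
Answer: I*√13155602261 ≈ 1.147e+5*I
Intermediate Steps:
d(h) = 5 - h
B(P) = 5 + 1/P (B(P) = 5 - (-1)/P = 5 + 1/P)
√((-45776 - 176566)*(B(C(-13, -16)) + 59161) - 441375) = √((-45776 - 176566)*((5 + 1/3) + 59161) - 441375) = √(-222342*((5 + ⅓) + 59161) - 441375) = √(-222342*(16/3 + 59161) - 441375) = √(-222342*177499/3 - 441375) = √(-13155160886 - 441375) = √(-13155602261) = I*√13155602261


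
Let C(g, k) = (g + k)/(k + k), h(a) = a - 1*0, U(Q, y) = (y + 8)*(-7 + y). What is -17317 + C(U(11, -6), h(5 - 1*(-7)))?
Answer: -207811/12 ≈ -17318.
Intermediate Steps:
U(Q, y) = (-7 + y)*(8 + y) (U(Q, y) = (8 + y)*(-7 + y) = (-7 + y)*(8 + y))
h(a) = a (h(a) = a + 0 = a)
C(g, k) = (g + k)/(2*k) (C(g, k) = (g + k)/((2*k)) = (g + k)*(1/(2*k)) = (g + k)/(2*k))
-17317 + C(U(11, -6), h(5 - 1*(-7))) = -17317 + ((-56 - 6 + (-6)²) + (5 - 1*(-7)))/(2*(5 - 1*(-7))) = -17317 + ((-56 - 6 + 36) + (5 + 7))/(2*(5 + 7)) = -17317 + (½)*(-26 + 12)/12 = -17317 + (½)*(1/12)*(-14) = -17317 - 7/12 = -207811/12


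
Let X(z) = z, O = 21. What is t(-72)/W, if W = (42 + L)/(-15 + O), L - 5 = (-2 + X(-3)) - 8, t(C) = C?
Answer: -216/17 ≈ -12.706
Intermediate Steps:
L = -8 (L = 5 + ((-2 - 3) - 8) = 5 + (-5 - 8) = 5 - 13 = -8)
W = 17/3 (W = (42 - 8)/(-15 + 21) = 34/6 = (1/6)*34 = 17/3 ≈ 5.6667)
t(-72)/W = -72/17/3 = -72*3/17 = -216/17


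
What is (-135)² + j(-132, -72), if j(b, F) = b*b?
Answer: 35649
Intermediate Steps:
j(b, F) = b²
(-135)² + j(-132, -72) = (-135)² + (-132)² = 18225 + 17424 = 35649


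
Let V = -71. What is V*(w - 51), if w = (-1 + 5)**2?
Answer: 2485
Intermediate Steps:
w = 16 (w = 4**2 = 16)
V*(w - 51) = -71*(16 - 51) = -71*(-35) = 2485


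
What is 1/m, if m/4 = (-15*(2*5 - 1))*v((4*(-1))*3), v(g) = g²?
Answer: -1/77760 ≈ -1.2860e-5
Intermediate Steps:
m = -77760 (m = 4*((-15*(2*5 - 1))*((4*(-1))*3)²) = 4*((-15*(10 - 1))*(-4*3)²) = 4*(-15*9*(-12)²) = 4*(-135*144) = 4*(-19440) = -77760)
1/m = 1/(-77760) = -1/77760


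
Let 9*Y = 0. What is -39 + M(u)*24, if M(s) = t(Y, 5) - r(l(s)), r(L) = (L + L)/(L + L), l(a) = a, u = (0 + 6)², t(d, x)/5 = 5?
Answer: 537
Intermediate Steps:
Y = 0 (Y = (⅑)*0 = 0)
t(d, x) = 25 (t(d, x) = 5*5 = 25)
u = 36 (u = 6² = 36)
r(L) = 1 (r(L) = (2*L)/((2*L)) = (2*L)*(1/(2*L)) = 1)
M(s) = 24 (M(s) = 25 - 1*1 = 25 - 1 = 24)
-39 + M(u)*24 = -39 + 24*24 = -39 + 576 = 537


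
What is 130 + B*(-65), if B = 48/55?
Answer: 806/11 ≈ 73.273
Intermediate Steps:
B = 48/55 (B = 48*(1/55) = 48/55 ≈ 0.87273)
130 + B*(-65) = 130 + (48/55)*(-65) = 130 - 624/11 = 806/11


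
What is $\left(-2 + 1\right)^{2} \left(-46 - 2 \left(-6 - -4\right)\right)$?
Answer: $-42$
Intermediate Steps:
$\left(-2 + 1\right)^{2} \left(-46 - 2 \left(-6 - -4\right)\right) = \left(-1\right)^{2} \left(-46 - 2 \left(-6 + 4\right)\right) = 1 \left(-46 - -4\right) = 1 \left(-46 + 4\right) = 1 \left(-42\right) = -42$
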